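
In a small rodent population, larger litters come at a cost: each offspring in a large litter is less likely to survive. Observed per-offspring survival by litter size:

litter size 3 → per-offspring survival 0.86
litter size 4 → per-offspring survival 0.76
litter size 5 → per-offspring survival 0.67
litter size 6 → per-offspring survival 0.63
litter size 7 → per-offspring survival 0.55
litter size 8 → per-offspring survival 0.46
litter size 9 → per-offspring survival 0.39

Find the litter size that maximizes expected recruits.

Expected recruits = c × s(c):
  c=3: 3 × 0.86 = 2.580
  c=4: 4 × 0.76 = 3.040
  c=5: 5 × 0.67 = 3.350
  c=6: 6 × 0.63 = 3.780
  c=7: 7 × 0.55 = 3.850
  c=8: 8 × 0.46 = 3.680
  c=9: 9 × 0.39 = 3.510
Maximum at c = 7 (3.850 recruits).

7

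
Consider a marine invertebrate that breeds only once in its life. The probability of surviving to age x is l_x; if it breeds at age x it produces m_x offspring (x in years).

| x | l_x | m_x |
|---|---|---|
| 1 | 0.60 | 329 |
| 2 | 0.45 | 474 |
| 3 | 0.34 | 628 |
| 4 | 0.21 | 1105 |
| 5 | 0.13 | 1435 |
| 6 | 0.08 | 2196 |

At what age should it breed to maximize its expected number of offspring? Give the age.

4

Expected offspring if breeding at age x = l_x × m_x:
  age 1: 0.60 × 329 = 197.400
  age 2: 0.45 × 474 = 213.300
  age 3: 0.34 × 628 = 213.520
  age 4: 0.21 × 1105 = 232.050
  age 5: 0.13 × 1435 = 186.550
  age 6: 0.08 × 2196 = 175.680
Maximum at age 4 (232.050).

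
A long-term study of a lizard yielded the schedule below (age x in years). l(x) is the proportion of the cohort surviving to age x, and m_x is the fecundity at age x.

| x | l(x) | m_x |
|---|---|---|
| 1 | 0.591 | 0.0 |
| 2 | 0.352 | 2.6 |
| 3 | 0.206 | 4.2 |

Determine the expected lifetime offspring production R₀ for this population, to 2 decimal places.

1.78

R₀ = Σ l(x) m_x:
  age 1: 0.591 × 0.0 = 0.0000
  age 2: 0.352 × 2.6 = 0.9152
  age 3: 0.206 × 4.2 = 0.8652
R₀ = 0.0000 + 0.9152 + 0.8652 = 1.7804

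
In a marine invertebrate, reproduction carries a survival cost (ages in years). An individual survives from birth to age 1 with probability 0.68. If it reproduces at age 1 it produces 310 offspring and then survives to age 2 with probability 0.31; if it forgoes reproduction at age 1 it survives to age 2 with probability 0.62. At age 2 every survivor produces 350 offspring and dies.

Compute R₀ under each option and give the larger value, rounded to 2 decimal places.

breed at age 1: R₀ = 0.68 × (310 + 0.31 × 350) = 0.68 × 418.5000 = 284.5800
delay to age 2: R₀ = 0.68 × (0.62 × 350) = 0.68 × 217.0000 = 147.5600
Higher: breed at age 1 (284.5800).

284.58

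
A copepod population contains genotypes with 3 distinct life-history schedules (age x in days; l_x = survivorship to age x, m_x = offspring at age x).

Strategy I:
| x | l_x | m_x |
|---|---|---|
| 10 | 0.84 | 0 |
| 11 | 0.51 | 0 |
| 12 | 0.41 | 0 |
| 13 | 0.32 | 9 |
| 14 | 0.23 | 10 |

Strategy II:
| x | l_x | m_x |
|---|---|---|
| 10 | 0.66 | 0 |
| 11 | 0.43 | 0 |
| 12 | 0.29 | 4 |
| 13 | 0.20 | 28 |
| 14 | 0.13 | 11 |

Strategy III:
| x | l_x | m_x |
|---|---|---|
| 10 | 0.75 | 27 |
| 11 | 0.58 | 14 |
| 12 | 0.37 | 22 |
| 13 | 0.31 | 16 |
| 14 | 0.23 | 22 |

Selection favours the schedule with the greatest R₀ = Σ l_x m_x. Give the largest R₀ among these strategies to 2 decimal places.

Strategy I: R₀ = 0.84×0 + 0.51×0 + 0.41×0 + 0.32×9 + 0.23×10 = 5.1800
Strategy II: R₀ = 0.66×0 + 0.43×0 + 0.29×4 + 0.20×28 + 0.13×11 = 8.1900
Strategy III: R₀ = 0.75×27 + 0.58×14 + 0.37×22 + 0.31×16 + 0.23×22 = 46.5300
Highest R₀: strategy III with 46.5300.

46.53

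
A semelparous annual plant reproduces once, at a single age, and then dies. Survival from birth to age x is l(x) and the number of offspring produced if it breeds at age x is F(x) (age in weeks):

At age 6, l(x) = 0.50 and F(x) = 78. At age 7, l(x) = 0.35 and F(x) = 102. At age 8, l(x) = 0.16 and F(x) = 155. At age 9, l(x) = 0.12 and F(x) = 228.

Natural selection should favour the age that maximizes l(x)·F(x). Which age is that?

6

Expected offspring if breeding at age x = l(x) × F(x):
  age 6: 0.50 × 78 = 39.000
  age 7: 0.35 × 102 = 35.700
  age 8: 0.16 × 155 = 24.800
  age 9: 0.12 × 228 = 27.360
Maximum at age 6 (39.000).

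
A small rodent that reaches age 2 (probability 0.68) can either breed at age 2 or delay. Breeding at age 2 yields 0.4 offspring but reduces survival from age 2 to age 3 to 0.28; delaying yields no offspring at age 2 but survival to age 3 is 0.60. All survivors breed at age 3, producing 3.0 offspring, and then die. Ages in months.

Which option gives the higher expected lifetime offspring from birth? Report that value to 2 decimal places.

breed at age 2: R₀ = 0.68 × (0.4 + 0.28 × 3.0) = 0.68 × 1.2400 = 0.8432
delay to age 3: R₀ = 0.68 × (0.60 × 3.0) = 0.68 × 1.8000 = 1.2240
Higher: delay to age 3 (1.2240).

1.22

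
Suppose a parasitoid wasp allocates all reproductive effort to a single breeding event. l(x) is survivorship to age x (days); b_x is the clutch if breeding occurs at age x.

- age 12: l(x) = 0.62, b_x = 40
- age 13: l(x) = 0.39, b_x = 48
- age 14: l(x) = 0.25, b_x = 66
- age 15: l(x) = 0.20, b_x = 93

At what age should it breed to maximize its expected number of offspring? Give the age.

12

Expected offspring if breeding at age x = l(x) × b_x:
  age 12: 0.62 × 40 = 24.800
  age 13: 0.39 × 48 = 18.720
  age 14: 0.25 × 66 = 16.500
  age 15: 0.20 × 93 = 18.600
Maximum at age 12 (24.800).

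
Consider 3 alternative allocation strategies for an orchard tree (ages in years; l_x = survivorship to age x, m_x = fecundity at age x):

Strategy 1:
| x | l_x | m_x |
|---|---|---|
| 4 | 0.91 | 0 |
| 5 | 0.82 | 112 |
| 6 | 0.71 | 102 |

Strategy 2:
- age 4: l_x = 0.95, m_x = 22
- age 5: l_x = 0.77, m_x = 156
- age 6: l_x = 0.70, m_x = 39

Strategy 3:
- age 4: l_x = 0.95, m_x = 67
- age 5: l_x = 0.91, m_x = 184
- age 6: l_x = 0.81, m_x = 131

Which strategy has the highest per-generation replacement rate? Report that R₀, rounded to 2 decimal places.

Strategy 1: R₀ = 0.91×0 + 0.82×112 + 0.71×102 = 164.2600
Strategy 2: R₀ = 0.95×22 + 0.77×156 + 0.70×39 = 168.3200
Strategy 3: R₀ = 0.95×67 + 0.91×184 + 0.81×131 = 337.2000
Highest R₀: strategy 3 with 337.2000.

337.20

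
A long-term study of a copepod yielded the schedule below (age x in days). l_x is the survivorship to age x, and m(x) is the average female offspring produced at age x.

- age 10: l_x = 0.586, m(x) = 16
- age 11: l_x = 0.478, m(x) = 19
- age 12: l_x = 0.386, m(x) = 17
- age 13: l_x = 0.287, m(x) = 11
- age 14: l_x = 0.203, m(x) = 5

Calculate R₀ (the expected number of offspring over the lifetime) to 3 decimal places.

R₀ = Σ l_x m(x):
  age 10: 0.586 × 16 = 9.3760
  age 11: 0.478 × 19 = 9.0820
  age 12: 0.386 × 17 = 6.5620
  age 13: 0.287 × 11 = 3.1570
  age 14: 0.203 × 5 = 1.0150
R₀ = 9.3760 + 9.0820 + 6.5620 + 3.1570 + 1.0150 = 29.1920

29.192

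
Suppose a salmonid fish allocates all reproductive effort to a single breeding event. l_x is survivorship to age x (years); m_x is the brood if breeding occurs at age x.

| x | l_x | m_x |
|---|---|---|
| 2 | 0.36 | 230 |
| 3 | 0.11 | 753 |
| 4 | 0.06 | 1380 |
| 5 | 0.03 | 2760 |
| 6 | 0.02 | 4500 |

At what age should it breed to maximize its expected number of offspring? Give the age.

Expected offspring if breeding at age x = l_x × m_x:
  age 2: 0.36 × 230 = 82.800
  age 3: 0.11 × 753 = 82.830
  age 4: 0.06 × 1380 = 82.800
  age 5: 0.03 × 2760 = 82.800
  age 6: 0.02 × 4500 = 90.000
Maximum at age 6 (90.000).

6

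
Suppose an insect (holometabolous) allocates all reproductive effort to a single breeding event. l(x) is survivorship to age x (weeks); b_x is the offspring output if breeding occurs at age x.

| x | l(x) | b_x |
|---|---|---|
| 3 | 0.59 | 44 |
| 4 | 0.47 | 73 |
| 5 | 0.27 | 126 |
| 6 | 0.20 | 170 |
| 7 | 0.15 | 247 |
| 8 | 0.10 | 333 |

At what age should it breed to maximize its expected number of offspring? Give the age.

Expected offspring if breeding at age x = l(x) × b_x:
  age 3: 0.59 × 44 = 25.960
  age 4: 0.47 × 73 = 34.310
  age 5: 0.27 × 126 = 34.020
  age 6: 0.20 × 170 = 34.000
  age 7: 0.15 × 247 = 37.050
  age 8: 0.10 × 333 = 33.300
Maximum at age 7 (37.050).

7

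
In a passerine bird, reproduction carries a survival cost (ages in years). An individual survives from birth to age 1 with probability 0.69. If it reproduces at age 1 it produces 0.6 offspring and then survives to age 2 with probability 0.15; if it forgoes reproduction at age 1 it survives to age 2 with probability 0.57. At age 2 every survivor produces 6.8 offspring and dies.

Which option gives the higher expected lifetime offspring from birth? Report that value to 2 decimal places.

breed at age 1: R₀ = 0.69 × (0.6 + 0.15 × 6.8) = 0.69 × 1.6200 = 1.1178
delay to age 2: R₀ = 0.69 × (0.57 × 6.8) = 0.69 × 3.8760 = 2.6744
Higher: delay to age 2 (2.6744).

2.67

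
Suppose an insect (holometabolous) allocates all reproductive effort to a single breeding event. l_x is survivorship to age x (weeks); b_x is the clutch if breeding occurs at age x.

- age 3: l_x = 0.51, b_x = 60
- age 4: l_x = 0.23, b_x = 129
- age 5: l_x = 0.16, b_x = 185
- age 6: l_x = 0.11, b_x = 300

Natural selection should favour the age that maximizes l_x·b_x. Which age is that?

Expected offspring if breeding at age x = l_x × b_x:
  age 3: 0.51 × 60 = 30.600
  age 4: 0.23 × 129 = 29.670
  age 5: 0.16 × 185 = 29.600
  age 6: 0.11 × 300 = 33.000
Maximum at age 6 (33.000).

6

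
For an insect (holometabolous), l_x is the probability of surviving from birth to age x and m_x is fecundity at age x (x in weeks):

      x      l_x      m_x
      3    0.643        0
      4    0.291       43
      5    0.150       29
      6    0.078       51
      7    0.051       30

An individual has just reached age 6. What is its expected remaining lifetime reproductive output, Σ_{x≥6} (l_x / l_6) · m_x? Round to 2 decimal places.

l_6 = 0.078. Conditional survival from age 6 to x is l_x / l_6.
  x=6: (0.078/0.078) × 51 = 51.0000
  x=7: (0.051/0.078) × 30 = 19.6154
Sum = 51.0000 + 19.6154 = 70.6154

70.62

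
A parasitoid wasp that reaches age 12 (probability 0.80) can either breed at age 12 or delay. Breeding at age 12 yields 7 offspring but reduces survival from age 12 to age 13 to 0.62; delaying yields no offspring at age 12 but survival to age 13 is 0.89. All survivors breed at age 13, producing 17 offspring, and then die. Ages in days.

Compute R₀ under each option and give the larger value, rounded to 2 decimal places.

14.03

breed at age 12: R₀ = 0.80 × (7 + 0.62 × 17) = 0.80 × 17.5400 = 14.0320
delay to age 13: R₀ = 0.80 × (0.89 × 17) = 0.80 × 15.1300 = 12.1040
Higher: breed at age 12 (14.0320).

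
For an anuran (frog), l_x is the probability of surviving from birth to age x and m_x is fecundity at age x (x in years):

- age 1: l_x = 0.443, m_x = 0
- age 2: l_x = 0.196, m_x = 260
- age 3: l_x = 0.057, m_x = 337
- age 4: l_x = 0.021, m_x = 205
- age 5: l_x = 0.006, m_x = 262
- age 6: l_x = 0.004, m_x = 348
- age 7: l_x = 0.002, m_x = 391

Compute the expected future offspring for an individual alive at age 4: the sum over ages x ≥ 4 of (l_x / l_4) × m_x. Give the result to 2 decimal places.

383.38

l_4 = 0.021. Conditional survival from age 4 to x is l_x / l_4.
  x=4: (0.021/0.021) × 205 = 205.0000
  x=5: (0.006/0.021) × 262 = 74.8571
  x=6: (0.004/0.021) × 348 = 66.2857
  x=7: (0.002/0.021) × 391 = 37.2381
Sum = 205.0000 + 74.8571 + 66.2857 + 37.2381 = 383.3810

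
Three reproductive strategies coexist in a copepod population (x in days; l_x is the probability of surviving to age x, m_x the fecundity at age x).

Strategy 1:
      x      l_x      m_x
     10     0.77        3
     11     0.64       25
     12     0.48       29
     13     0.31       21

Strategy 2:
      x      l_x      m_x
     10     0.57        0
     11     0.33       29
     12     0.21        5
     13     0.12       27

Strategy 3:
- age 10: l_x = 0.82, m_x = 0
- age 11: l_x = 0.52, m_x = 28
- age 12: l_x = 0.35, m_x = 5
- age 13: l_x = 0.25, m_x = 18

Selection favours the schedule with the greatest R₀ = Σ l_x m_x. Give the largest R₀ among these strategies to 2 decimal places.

38.74

Strategy 1: R₀ = 0.77×3 + 0.64×25 + 0.48×29 + 0.31×21 = 38.7400
Strategy 2: R₀ = 0.57×0 + 0.33×29 + 0.21×5 + 0.12×27 = 13.8600
Strategy 3: R₀ = 0.82×0 + 0.52×28 + 0.35×5 + 0.25×18 = 20.8100
Highest R₀: strategy 1 with 38.7400.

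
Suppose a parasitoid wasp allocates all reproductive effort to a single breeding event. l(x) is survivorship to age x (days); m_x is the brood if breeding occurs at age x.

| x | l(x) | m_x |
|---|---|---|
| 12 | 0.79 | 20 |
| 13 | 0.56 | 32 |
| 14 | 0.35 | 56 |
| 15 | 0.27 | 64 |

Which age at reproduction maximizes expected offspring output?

Expected offspring if breeding at age x = l(x) × m_x:
  age 12: 0.79 × 20 = 15.800
  age 13: 0.56 × 32 = 17.920
  age 14: 0.35 × 56 = 19.600
  age 15: 0.27 × 64 = 17.280
Maximum at age 14 (19.600).

14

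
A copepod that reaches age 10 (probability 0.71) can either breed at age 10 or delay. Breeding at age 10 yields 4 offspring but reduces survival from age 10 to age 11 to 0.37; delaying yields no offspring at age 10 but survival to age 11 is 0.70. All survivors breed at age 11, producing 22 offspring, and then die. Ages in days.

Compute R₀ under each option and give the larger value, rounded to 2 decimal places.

10.93

breed at age 10: R₀ = 0.71 × (4 + 0.37 × 22) = 0.71 × 12.1400 = 8.6194
delay to age 11: R₀ = 0.71 × (0.70 × 22) = 0.71 × 15.4000 = 10.9340
Higher: delay to age 11 (10.9340).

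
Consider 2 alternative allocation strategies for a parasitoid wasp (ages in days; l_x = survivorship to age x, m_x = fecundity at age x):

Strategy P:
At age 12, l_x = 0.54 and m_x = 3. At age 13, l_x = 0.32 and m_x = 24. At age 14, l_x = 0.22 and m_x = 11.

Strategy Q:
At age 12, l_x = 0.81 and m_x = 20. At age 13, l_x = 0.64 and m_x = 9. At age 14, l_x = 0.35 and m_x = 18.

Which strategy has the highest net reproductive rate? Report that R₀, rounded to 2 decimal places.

28.26

Strategy P: R₀ = 0.54×3 + 0.32×24 + 0.22×11 = 11.7200
Strategy Q: R₀ = 0.81×20 + 0.64×9 + 0.35×18 = 28.2600
Highest R₀: strategy Q with 28.2600.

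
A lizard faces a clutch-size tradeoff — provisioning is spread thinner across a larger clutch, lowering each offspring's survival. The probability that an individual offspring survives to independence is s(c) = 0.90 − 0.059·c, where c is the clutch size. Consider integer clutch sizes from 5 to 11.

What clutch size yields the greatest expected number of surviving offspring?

8

Expected surviving offspring = c × s(c):
  c=5: 5 × 0.605 = 3.025
  c=6: 6 × 0.546 = 3.276
  c=7: 7 × 0.487 = 3.409
  c=8: 8 × 0.428 = 3.424
  c=9: 9 × 0.369 = 3.321
  c=10: 10 × 0.310 = 3.100
  c=11: 11 × 0.251 = 2.761
Maximum at c = 8 (3.424 surviving offspring).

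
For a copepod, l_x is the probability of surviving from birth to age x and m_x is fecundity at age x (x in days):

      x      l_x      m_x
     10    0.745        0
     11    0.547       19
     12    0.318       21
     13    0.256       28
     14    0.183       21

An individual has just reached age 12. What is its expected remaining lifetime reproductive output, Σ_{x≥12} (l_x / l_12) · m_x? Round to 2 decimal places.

55.63

l_12 = 0.318. Conditional survival from age 12 to x is l_x / l_12.
  x=12: (0.318/0.318) × 21 = 21.0000
  x=13: (0.256/0.318) × 28 = 22.5409
  x=14: (0.183/0.318) × 21 = 12.0849
Sum = 21.0000 + 22.5409 + 12.0849 = 55.6258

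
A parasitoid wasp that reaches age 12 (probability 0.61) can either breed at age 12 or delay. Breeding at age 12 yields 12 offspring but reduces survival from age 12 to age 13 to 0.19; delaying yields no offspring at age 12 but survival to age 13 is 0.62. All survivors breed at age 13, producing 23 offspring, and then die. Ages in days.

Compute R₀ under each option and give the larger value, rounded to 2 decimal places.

9.99

breed at age 12: R₀ = 0.61 × (12 + 0.19 × 23) = 0.61 × 16.3700 = 9.9857
delay to age 13: R₀ = 0.61 × (0.62 × 23) = 0.61 × 14.2600 = 8.6986
Higher: breed at age 12 (9.9857).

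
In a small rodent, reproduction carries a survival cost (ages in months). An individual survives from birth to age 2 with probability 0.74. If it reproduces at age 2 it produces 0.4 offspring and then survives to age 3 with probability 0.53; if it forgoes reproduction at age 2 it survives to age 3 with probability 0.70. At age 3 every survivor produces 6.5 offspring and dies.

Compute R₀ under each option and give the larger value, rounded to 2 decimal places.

3.37

breed at age 2: R₀ = 0.74 × (0.4 + 0.53 × 6.5) = 0.74 × 3.8450 = 2.8453
delay to age 3: R₀ = 0.74 × (0.70 × 6.5) = 0.74 × 4.5500 = 3.3670
Higher: delay to age 3 (3.3670).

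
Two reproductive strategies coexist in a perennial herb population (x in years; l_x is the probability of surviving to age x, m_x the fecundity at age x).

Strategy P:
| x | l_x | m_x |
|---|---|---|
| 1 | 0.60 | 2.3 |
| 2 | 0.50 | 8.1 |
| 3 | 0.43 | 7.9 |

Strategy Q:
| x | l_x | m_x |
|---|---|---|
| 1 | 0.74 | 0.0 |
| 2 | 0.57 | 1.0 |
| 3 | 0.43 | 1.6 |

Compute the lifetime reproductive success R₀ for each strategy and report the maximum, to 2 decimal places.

Strategy P: R₀ = 0.60×2.3 + 0.50×8.1 + 0.43×7.9 = 8.8270
Strategy Q: R₀ = 0.74×0.0 + 0.57×1.0 + 0.43×1.6 = 1.2580
Highest R₀: strategy P with 8.8270.

8.83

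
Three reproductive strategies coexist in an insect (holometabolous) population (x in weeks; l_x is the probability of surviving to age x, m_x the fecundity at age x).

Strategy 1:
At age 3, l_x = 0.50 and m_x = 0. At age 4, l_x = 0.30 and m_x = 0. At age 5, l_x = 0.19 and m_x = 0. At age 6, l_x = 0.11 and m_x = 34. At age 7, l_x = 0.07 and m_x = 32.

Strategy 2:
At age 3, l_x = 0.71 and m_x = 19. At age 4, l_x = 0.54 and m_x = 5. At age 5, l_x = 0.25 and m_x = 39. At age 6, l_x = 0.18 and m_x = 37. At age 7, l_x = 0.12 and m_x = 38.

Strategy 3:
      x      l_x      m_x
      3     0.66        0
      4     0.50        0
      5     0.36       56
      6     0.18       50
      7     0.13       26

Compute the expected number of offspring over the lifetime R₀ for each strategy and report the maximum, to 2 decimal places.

Strategy 1: R₀ = 0.50×0 + 0.30×0 + 0.19×0 + 0.11×34 + 0.07×32 = 5.9800
Strategy 2: R₀ = 0.71×19 + 0.54×5 + 0.25×39 + 0.18×37 + 0.12×38 = 37.1600
Strategy 3: R₀ = 0.66×0 + 0.50×0 + 0.36×56 + 0.18×50 + 0.13×26 = 32.5400
Highest R₀: strategy 2 with 37.1600.

37.16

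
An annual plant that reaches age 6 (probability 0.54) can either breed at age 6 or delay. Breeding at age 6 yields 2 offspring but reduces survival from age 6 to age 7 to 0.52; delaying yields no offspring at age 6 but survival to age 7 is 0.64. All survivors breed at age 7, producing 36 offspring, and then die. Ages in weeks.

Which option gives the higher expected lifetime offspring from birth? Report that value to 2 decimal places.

breed at age 6: R₀ = 0.54 × (2 + 0.52 × 36) = 0.54 × 20.7200 = 11.1888
delay to age 7: R₀ = 0.54 × (0.64 × 36) = 0.54 × 23.0400 = 12.4416
Higher: delay to age 7 (12.4416).

12.44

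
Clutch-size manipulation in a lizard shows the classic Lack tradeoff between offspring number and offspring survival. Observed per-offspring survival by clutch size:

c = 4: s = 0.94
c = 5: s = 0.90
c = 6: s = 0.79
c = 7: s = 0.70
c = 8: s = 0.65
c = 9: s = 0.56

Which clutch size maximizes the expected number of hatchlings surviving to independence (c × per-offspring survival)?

Expected hatchlings surviving to independence = c × s(c):
  c=4: 4 × 0.94 = 3.760
  c=5: 5 × 0.90 = 4.500
  c=6: 6 × 0.79 = 4.740
  c=7: 7 × 0.70 = 4.900
  c=8: 8 × 0.65 = 5.200
  c=9: 9 × 0.56 = 5.040
Maximum at c = 8 (5.200 hatchlings surviving to independence).

8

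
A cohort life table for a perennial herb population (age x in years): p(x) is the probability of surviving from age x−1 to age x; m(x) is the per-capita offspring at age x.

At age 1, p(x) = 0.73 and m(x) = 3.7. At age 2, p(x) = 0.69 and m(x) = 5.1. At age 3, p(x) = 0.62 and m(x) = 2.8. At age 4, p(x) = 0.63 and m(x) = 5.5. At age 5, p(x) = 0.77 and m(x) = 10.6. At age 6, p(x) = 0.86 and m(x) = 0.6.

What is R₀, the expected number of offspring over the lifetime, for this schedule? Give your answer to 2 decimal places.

Survivorship from birth: l_x = p_1·p_2·…·p_x.
  l_1 = 0.73000
  l_2 = 0.50370
  l_3 = 0.31229
  l_4 = 0.19675
  l_5 = 0.15149
  l_6 = 0.13028
R₀ = Σ l_x m(x):
  age 1: 0.73000 × 3.7 = 2.7010
  age 2: 0.50370 × 5.1 = 2.5689
  age 3: 0.31229 × 2.8 = 0.8744
  age 4: 0.19675 × 5.5 = 1.0821
  age 5: 0.15149 × 10.6 = 1.6058
  age 6: 0.13028 × 0.6 = 0.0782
R₀ = 2.7010 + 2.5689 + 0.8744 + 1.0821 + 1.6058 + 0.0782 = 8.9104

8.91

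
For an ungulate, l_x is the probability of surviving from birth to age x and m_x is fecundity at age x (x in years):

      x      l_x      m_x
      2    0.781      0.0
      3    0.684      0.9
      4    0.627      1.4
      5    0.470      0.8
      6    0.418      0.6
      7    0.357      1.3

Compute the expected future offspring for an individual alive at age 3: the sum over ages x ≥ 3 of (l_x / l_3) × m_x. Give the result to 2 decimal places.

3.78

l_3 = 0.684. Conditional survival from age 3 to x is l_x / l_3.
  x=3: (0.684/0.684) × 0.9 = 0.9000
  x=4: (0.627/0.684) × 1.4 = 1.2833
  x=5: (0.470/0.684) × 0.8 = 0.5497
  x=6: (0.418/0.684) × 0.6 = 0.3667
  x=7: (0.357/0.684) × 1.3 = 0.6785
Sum = 0.9000 + 1.2833 + 0.5497 + 0.3667 + 0.6785 = 3.7782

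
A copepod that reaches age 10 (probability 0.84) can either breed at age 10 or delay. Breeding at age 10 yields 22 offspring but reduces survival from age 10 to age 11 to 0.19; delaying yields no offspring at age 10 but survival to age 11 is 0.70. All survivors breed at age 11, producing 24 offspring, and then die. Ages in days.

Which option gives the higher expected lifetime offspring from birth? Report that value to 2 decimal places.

22.31

breed at age 10: R₀ = 0.84 × (22 + 0.19 × 24) = 0.84 × 26.5600 = 22.3104
delay to age 11: R₀ = 0.84 × (0.70 × 24) = 0.84 × 16.8000 = 14.1120
Higher: breed at age 10 (22.3104).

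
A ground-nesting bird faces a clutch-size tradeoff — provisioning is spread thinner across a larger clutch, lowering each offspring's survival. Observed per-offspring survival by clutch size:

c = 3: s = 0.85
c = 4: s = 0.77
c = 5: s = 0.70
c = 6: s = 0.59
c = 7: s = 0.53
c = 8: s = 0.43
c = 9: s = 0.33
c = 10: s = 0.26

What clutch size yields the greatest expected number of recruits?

Expected recruits = c × s(c):
  c=3: 3 × 0.85 = 2.550
  c=4: 4 × 0.77 = 3.080
  c=5: 5 × 0.70 = 3.500
  c=6: 6 × 0.59 = 3.540
  c=7: 7 × 0.53 = 3.710
  c=8: 8 × 0.43 = 3.440
  c=9: 9 × 0.33 = 2.970
  c=10: 10 × 0.26 = 2.600
Maximum at c = 7 (3.710 recruits).

7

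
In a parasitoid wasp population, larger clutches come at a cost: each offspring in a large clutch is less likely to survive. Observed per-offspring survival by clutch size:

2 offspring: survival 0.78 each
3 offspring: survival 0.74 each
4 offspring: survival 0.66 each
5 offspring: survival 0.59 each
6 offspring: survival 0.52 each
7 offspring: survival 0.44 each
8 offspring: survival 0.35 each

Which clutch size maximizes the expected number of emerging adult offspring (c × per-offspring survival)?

Expected emerging adult offspring = c × s(c):
  c=2: 2 × 0.78 = 1.560
  c=3: 3 × 0.74 = 2.220
  c=4: 4 × 0.66 = 2.640
  c=5: 5 × 0.59 = 2.950
  c=6: 6 × 0.52 = 3.120
  c=7: 7 × 0.44 = 3.080
  c=8: 8 × 0.35 = 2.800
Maximum at c = 6 (3.120 emerging adult offspring).

6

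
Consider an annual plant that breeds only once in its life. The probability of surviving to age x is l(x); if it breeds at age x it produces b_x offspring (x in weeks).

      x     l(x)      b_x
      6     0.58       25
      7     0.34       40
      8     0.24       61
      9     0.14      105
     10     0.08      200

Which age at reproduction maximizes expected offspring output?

Expected offspring if breeding at age x = l(x) × b_x:
  age 6: 0.58 × 25 = 14.500
  age 7: 0.34 × 40 = 13.600
  age 8: 0.24 × 61 = 14.640
  age 9: 0.14 × 105 = 14.700
  age 10: 0.08 × 200 = 16.000
Maximum at age 10 (16.000).

10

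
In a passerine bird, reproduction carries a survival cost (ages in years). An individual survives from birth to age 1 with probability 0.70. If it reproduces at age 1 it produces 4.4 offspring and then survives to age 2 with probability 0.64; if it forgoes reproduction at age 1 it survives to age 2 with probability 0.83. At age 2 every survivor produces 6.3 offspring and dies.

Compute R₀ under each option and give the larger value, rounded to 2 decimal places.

breed at age 1: R₀ = 0.70 × (4.4 + 0.64 × 6.3) = 0.70 × 8.4320 = 5.9024
delay to age 2: R₀ = 0.70 × (0.83 × 6.3) = 0.70 × 5.2290 = 3.6603
Higher: breed at age 1 (5.9024).

5.90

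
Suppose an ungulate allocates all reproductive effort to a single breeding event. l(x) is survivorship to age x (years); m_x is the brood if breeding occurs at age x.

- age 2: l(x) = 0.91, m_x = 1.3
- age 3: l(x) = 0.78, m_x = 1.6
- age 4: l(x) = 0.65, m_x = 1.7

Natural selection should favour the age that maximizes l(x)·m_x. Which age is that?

3

Expected offspring if breeding at age x = l(x) × m_x:
  age 2: 0.91 × 1.3 = 1.183
  age 3: 0.78 × 1.6 = 1.248
  age 4: 0.65 × 1.7 = 1.105
Maximum at age 3 (1.248).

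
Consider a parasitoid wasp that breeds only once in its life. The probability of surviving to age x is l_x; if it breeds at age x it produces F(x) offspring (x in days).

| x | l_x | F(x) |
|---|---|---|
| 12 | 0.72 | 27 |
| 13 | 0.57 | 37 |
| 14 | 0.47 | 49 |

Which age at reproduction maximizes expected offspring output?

Expected offspring if breeding at age x = l_x × F(x):
  age 12: 0.72 × 27 = 19.440
  age 13: 0.57 × 37 = 21.090
  age 14: 0.47 × 49 = 23.030
Maximum at age 14 (23.030).

14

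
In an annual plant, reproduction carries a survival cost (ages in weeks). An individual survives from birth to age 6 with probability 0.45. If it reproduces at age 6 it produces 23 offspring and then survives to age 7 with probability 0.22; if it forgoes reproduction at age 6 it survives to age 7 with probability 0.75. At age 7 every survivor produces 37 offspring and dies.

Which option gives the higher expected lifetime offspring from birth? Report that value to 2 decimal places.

14.01

breed at age 6: R₀ = 0.45 × (23 + 0.22 × 37) = 0.45 × 31.1400 = 14.0130
delay to age 7: R₀ = 0.45 × (0.75 × 37) = 0.45 × 27.7500 = 12.4875
Higher: breed at age 6 (14.0130).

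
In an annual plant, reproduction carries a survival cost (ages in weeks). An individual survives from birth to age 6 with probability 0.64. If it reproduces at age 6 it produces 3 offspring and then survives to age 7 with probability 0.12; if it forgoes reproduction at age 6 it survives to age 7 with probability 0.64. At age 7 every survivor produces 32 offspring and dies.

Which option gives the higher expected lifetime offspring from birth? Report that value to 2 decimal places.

13.11

breed at age 6: R₀ = 0.64 × (3 + 0.12 × 32) = 0.64 × 6.8400 = 4.3776
delay to age 7: R₀ = 0.64 × (0.64 × 32) = 0.64 × 20.4800 = 13.1072
Higher: delay to age 7 (13.1072).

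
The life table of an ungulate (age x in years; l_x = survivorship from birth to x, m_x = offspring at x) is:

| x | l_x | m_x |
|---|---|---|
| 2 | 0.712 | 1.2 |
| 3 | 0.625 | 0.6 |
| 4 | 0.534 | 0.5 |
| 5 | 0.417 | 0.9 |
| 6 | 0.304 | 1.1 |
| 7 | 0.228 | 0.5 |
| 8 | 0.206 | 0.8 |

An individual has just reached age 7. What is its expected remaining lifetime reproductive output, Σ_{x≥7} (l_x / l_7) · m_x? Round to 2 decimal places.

l_7 = 0.228. Conditional survival from age 7 to x is l_x / l_7.
  x=7: (0.228/0.228) × 0.5 = 0.5000
  x=8: (0.206/0.228) × 0.8 = 0.7228
Sum = 0.5000 + 0.7228 = 1.2228

1.22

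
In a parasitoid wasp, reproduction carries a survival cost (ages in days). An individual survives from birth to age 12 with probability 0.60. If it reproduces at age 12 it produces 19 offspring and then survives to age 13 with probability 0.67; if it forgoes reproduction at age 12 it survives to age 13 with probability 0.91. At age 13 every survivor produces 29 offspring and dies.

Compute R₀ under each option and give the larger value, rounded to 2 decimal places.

breed at age 12: R₀ = 0.60 × (19 + 0.67 × 29) = 0.60 × 38.4300 = 23.0580
delay to age 13: R₀ = 0.60 × (0.91 × 29) = 0.60 × 26.3900 = 15.8340
Higher: breed at age 12 (23.0580).

23.06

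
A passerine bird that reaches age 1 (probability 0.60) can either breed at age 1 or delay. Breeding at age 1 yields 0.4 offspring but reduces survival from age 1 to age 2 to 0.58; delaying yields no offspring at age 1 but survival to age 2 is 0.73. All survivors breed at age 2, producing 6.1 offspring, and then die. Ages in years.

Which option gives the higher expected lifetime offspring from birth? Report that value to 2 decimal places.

2.67

breed at age 1: R₀ = 0.60 × (0.4 + 0.58 × 6.1) = 0.60 × 3.9380 = 2.3628
delay to age 2: R₀ = 0.60 × (0.73 × 6.1) = 0.60 × 4.4530 = 2.6718
Higher: delay to age 2 (2.6718).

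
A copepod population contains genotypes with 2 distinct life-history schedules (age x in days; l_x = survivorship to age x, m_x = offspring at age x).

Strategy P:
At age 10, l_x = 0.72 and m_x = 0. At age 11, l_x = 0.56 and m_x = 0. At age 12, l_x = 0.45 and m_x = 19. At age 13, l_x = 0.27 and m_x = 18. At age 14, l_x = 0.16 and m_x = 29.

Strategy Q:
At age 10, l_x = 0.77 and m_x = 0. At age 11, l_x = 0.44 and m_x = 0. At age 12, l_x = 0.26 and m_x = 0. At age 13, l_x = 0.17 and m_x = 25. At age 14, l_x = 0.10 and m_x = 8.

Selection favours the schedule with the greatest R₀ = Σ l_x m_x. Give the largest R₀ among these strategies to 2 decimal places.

18.05

Strategy P: R₀ = 0.72×0 + 0.56×0 + 0.45×19 + 0.27×18 + 0.16×29 = 18.0500
Strategy Q: R₀ = 0.77×0 + 0.44×0 + 0.26×0 + 0.17×25 + 0.10×8 = 5.0500
Highest R₀: strategy P with 18.0500.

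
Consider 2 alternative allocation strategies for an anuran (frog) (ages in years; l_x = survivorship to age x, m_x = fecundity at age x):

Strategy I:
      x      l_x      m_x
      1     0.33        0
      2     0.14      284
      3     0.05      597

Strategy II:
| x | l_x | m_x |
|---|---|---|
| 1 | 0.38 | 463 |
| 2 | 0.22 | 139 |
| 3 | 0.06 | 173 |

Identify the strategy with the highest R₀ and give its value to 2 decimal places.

Strategy I: R₀ = 0.33×0 + 0.14×284 + 0.05×597 = 69.6100
Strategy II: R₀ = 0.38×463 + 0.22×139 + 0.06×173 = 216.9000
Highest R₀: strategy II with 216.9000.

216.90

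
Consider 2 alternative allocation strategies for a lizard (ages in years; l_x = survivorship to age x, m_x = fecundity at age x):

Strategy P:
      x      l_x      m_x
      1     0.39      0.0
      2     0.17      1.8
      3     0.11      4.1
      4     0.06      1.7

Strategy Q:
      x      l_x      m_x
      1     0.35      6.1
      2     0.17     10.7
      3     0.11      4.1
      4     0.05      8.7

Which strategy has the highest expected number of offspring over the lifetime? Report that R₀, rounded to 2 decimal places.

Strategy P: R₀ = 0.39×0.0 + 0.17×1.8 + 0.11×4.1 + 0.06×1.7 = 0.8590
Strategy Q: R₀ = 0.35×6.1 + 0.17×10.7 + 0.11×4.1 + 0.05×8.7 = 4.8400
Highest R₀: strategy Q with 4.8400.

4.84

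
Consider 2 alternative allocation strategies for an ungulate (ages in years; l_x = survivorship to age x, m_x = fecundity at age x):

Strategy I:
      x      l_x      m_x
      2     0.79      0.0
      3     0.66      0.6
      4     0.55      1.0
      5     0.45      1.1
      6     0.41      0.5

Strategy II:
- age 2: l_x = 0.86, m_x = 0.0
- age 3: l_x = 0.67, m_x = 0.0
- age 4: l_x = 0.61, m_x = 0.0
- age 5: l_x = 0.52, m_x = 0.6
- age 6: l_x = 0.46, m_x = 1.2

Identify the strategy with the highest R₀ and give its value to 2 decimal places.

1.65

Strategy I: R₀ = 0.79×0.0 + 0.66×0.6 + 0.55×1.0 + 0.45×1.1 + 0.41×0.5 = 1.6460
Strategy II: R₀ = 0.86×0.0 + 0.67×0.0 + 0.61×0.0 + 0.52×0.6 + 0.46×1.2 = 0.8640
Highest R₀: strategy I with 1.6460.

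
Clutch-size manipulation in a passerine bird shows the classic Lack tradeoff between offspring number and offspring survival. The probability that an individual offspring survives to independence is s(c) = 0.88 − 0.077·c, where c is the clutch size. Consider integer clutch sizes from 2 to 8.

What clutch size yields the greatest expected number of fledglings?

6

Expected fledglings = c × s(c):
  c=2: 2 × 0.726 = 1.452
  c=3: 3 × 0.649 = 1.947
  c=4: 4 × 0.572 = 2.288
  c=5: 5 × 0.495 = 2.475
  c=6: 6 × 0.418 = 2.508
  c=7: 7 × 0.341 = 2.387
  c=8: 8 × 0.264 = 2.112
Maximum at c = 6 (2.508 fledglings).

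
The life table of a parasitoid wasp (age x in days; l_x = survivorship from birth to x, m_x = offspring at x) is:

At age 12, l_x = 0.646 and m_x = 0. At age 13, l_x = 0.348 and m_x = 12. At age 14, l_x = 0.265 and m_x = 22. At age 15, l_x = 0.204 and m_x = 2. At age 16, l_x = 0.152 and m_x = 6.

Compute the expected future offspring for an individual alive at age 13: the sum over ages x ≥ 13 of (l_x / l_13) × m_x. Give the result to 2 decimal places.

l_13 = 0.348. Conditional survival from age 13 to x is l_x / l_13.
  x=13: (0.348/0.348) × 12 = 12.0000
  x=14: (0.265/0.348) × 22 = 16.7529
  x=15: (0.204/0.348) × 2 = 1.1724
  x=16: (0.152/0.348) × 6 = 2.6207
Sum = 12.0000 + 16.7529 + 1.1724 + 2.6207 = 32.5460

32.55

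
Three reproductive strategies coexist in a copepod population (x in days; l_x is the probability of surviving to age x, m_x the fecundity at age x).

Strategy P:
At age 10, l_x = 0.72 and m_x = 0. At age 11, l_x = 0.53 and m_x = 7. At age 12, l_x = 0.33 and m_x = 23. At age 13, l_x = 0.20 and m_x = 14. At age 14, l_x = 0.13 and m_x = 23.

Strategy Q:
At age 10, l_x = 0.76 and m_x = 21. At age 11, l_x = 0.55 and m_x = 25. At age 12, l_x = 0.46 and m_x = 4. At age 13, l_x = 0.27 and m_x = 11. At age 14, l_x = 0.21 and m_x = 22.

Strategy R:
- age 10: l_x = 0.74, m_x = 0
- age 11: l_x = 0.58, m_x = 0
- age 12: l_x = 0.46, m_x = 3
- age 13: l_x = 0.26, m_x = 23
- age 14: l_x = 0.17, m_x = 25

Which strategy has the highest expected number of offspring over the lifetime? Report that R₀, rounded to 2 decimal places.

Strategy P: R₀ = 0.72×0 + 0.53×7 + 0.33×23 + 0.20×14 + 0.13×23 = 17.0900
Strategy Q: R₀ = 0.76×21 + 0.55×25 + 0.46×4 + 0.27×11 + 0.21×22 = 39.1400
Strategy R: R₀ = 0.74×0 + 0.58×0 + 0.46×3 + 0.26×23 + 0.17×25 = 11.6100
Highest R₀: strategy Q with 39.1400.

39.14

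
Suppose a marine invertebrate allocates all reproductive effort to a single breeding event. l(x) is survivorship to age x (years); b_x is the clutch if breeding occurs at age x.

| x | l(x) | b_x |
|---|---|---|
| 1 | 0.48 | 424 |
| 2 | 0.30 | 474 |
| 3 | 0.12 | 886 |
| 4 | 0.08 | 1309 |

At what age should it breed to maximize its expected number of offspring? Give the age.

Expected offspring if breeding at age x = l(x) × b_x:
  age 1: 0.48 × 424 = 203.520
  age 2: 0.30 × 474 = 142.200
  age 3: 0.12 × 886 = 106.320
  age 4: 0.08 × 1309 = 104.720
Maximum at age 1 (203.520).

1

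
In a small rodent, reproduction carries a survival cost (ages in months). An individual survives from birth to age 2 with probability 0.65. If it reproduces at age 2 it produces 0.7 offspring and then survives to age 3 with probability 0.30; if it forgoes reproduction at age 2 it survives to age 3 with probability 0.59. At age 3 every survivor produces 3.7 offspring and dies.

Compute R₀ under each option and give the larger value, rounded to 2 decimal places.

breed at age 2: R₀ = 0.65 × (0.7 + 0.30 × 3.7) = 0.65 × 1.8100 = 1.1765
delay to age 3: R₀ = 0.65 × (0.59 × 3.7) = 0.65 × 2.1830 = 1.4189
Higher: delay to age 3 (1.4189).

1.42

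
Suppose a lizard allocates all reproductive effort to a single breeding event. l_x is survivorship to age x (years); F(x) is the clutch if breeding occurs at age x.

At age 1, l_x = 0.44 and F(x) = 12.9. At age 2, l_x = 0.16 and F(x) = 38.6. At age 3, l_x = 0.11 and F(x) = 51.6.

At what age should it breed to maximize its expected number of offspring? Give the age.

Expected offspring if breeding at age x = l_x × F(x):
  age 1: 0.44 × 12.9 = 5.676
  age 2: 0.16 × 38.6 = 6.176
  age 3: 0.11 × 51.6 = 5.676
Maximum at age 2 (6.176).

2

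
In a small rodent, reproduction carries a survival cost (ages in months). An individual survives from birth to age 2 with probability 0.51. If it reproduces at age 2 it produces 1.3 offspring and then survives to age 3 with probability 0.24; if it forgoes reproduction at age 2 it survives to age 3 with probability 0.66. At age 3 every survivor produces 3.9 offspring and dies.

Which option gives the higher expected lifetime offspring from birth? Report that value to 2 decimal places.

1.31

breed at age 2: R₀ = 0.51 × (1.3 + 0.24 × 3.9) = 0.51 × 2.2360 = 1.1404
delay to age 3: R₀ = 0.51 × (0.66 × 3.9) = 0.51 × 2.5740 = 1.3127
Higher: delay to age 3 (1.3127).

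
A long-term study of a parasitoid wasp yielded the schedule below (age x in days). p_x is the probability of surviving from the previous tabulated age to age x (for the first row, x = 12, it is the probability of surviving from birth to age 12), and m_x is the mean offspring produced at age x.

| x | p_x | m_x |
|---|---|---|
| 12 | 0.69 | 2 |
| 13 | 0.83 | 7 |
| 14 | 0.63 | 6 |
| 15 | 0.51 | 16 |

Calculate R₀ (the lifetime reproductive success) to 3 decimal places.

Survivorship from birth: l_x = p_12·p_13·…·p_x.
  l_12 = 0.69000
  l_13 = 0.57270
  l_14 = 0.36080
  l_15 = 0.18401
R₀ = Σ l_x m_x:
  age 12: 0.69000 × 2 = 1.3800
  age 13: 0.57270 × 7 = 4.0089
  age 14: 0.36080 × 6 = 2.1648
  age 15: 0.18401 × 16 = 2.9442
R₀ = 1.3800 + 4.0089 + 2.1648 + 2.9442 = 10.4979

10.498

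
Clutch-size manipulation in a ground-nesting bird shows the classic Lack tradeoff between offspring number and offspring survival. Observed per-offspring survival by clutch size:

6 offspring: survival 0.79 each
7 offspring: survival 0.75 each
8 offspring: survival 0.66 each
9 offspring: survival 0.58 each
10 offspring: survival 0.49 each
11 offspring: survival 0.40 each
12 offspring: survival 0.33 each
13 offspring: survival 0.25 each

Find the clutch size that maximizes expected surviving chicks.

Expected surviving chicks = c × s(c):
  c=6: 6 × 0.79 = 4.740
  c=7: 7 × 0.75 = 5.250
  c=8: 8 × 0.66 = 5.280
  c=9: 9 × 0.58 = 5.220
  c=10: 10 × 0.49 = 4.900
  c=11: 11 × 0.40 = 4.400
  c=12: 12 × 0.33 = 3.960
  c=13: 13 × 0.25 = 3.250
Maximum at c = 8 (5.280 surviving chicks).

8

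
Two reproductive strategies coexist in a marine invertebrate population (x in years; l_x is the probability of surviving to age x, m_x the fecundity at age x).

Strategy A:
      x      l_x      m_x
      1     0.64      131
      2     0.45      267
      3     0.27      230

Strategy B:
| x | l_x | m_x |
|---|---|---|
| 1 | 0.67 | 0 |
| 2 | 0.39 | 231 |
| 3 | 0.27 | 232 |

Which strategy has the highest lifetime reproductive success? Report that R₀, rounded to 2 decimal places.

266.09

Strategy A: R₀ = 0.64×131 + 0.45×267 + 0.27×230 = 266.0900
Strategy B: R₀ = 0.67×0 + 0.39×231 + 0.27×232 = 152.7300
Highest R₀: strategy A with 266.0900.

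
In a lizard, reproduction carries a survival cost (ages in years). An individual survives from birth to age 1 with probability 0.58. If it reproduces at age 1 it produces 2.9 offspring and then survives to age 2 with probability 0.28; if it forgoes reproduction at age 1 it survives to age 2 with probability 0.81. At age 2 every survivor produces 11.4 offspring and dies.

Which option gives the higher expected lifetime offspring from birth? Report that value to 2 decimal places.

5.36

breed at age 1: R₀ = 0.58 × (2.9 + 0.28 × 11.4) = 0.58 × 6.0920 = 3.5334
delay to age 2: R₀ = 0.58 × (0.81 × 11.4) = 0.58 × 9.2340 = 5.3557
Higher: delay to age 2 (5.3557).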